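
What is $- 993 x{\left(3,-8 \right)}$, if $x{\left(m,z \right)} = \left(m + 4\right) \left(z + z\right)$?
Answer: $111216$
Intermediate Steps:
$x{\left(m,z \right)} = 2 z \left(4 + m\right)$ ($x{\left(m,z \right)} = \left(4 + m\right) 2 z = 2 z \left(4 + m\right)$)
$- 993 x{\left(3,-8 \right)} = - 993 \cdot 2 \left(-8\right) \left(4 + 3\right) = - 993 \cdot 2 \left(-8\right) 7 = \left(-993\right) \left(-112\right) = 111216$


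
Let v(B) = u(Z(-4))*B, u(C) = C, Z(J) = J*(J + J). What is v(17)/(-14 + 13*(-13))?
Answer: -544/183 ≈ -2.9727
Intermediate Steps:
Z(J) = 2*J² (Z(J) = J*(2*J) = 2*J²)
v(B) = 32*B (v(B) = (2*(-4)²)*B = (2*16)*B = 32*B)
v(17)/(-14 + 13*(-13)) = (32*17)/(-14 + 13*(-13)) = 544/(-14 - 169) = 544/(-183) = 544*(-1/183) = -544/183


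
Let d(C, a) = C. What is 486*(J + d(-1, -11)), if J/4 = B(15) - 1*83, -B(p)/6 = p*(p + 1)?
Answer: -2961198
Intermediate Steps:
B(p) = -6*p*(1 + p) (B(p) = -6*p*(p + 1) = -6*p*(1 + p))
J = -6092 (J = 4*(-6*15*(1 + 15) - 1*83) = 4*(-6*15*16 - 83) = 4*(-1440 - 83) = 4*(-1523) = -6092)
486*(J + d(-1, -11)) = 486*(-6092 - 1) = 486*(-6093) = -2961198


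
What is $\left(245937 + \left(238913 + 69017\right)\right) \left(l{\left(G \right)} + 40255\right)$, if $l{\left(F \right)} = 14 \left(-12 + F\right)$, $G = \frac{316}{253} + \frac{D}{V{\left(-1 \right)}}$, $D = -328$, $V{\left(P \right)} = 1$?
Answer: $\frac{4976306126353}{253} \approx 1.9669 \cdot 10^{10}$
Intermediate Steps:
$G = - \frac{82668}{253}$ ($G = \frac{316}{253} - \frac{328}{1} = 316 \cdot \frac{1}{253} - 328 = \frac{316}{253} - 328 = - \frac{82668}{253} \approx -326.75$)
$l{\left(F \right)} = -168 + 14 F$
$\left(245937 + \left(238913 + 69017\right)\right) \left(l{\left(G \right)} + 40255\right) = \left(245937 + \left(238913 + 69017\right)\right) \left(\left(-168 + 14 \left(- \frac{82668}{253}\right)\right) + 40255\right) = \left(245937 + 307930\right) \left(\left(-168 - \frac{1157352}{253}\right) + 40255\right) = 553867 \left(- \frac{1199856}{253} + 40255\right) = 553867 \cdot \frac{8984659}{253} = \frac{4976306126353}{253}$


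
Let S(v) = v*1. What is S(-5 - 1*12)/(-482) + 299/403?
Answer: 11613/14942 ≈ 0.77721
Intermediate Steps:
S(v) = v
S(-5 - 1*12)/(-482) + 299/403 = (-5 - 1*12)/(-482) + 299/403 = (-5 - 12)*(-1/482) + 299*(1/403) = -17*(-1/482) + 23/31 = 17/482 + 23/31 = 11613/14942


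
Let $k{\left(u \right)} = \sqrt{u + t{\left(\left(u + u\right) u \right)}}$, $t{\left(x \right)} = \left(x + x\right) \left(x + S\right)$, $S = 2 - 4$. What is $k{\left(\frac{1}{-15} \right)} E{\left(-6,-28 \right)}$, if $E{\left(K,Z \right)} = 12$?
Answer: $\frac{4 i \sqrt{5167}}{75} \approx 3.8337 i$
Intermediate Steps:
$S = -2$ ($S = 2 - 4 = -2$)
$t{\left(x \right)} = 2 x \left(-2 + x\right)$ ($t{\left(x \right)} = \left(x + x\right) \left(x - 2\right) = 2 x \left(-2 + x\right)$)
$k{\left(u \right)} = \sqrt{u + 4 u^{2} \left(-2 + 2 u^{2}\right)}$ ($k{\left(u \right)} = \sqrt{u + 2 \left(u + u\right) u \left(-2 + \left(u + u\right) u\right)} = \sqrt{u + 2 \cdot 2 u u \left(-2 + 2 u u\right)} = \sqrt{u + 2 \cdot 2 u^{2} \left(-2 + 2 u^{2}\right)} = \sqrt{u + 4 u^{2} \left(-2 + 2 u^{2}\right)}$)
$k{\left(\frac{1}{-15} \right)} E{\left(-6,-28 \right)} = \sqrt{\frac{1 + \frac{8 \left(-1 + \left(\frac{1}{-15}\right)^{2}\right)}{-15}}{-15}} \cdot 12 = \sqrt{- \frac{1 + 8 \left(- \frac{1}{15}\right) \left(-1 + \left(- \frac{1}{15}\right)^{2}\right)}{15}} \cdot 12 = \sqrt{- \frac{1 + 8 \left(- \frac{1}{15}\right) \left(-1 + \frac{1}{225}\right)}{15}} \cdot 12 = \sqrt{- \frac{1 + 8 \left(- \frac{1}{15}\right) \left(- \frac{224}{225}\right)}{15}} \cdot 12 = \sqrt{- \frac{1 + \frac{1792}{3375}}{15}} \cdot 12 = \sqrt{\left(- \frac{1}{15}\right) \frac{5167}{3375}} \cdot 12 = \sqrt{- \frac{5167}{50625}} \cdot 12 = \frac{i \sqrt{5167}}{225} \cdot 12 = \frac{4 i \sqrt{5167}}{75}$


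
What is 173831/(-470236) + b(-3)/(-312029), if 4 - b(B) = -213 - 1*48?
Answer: -54364925639/146727268844 ≈ -0.37052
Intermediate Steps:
b(B) = 265 (b(B) = 4 - (-213 - 1*48) = 4 - (-213 - 48) = 4 - 1*(-261) = 4 + 261 = 265)
173831/(-470236) + b(-3)/(-312029) = 173831/(-470236) + 265/(-312029) = 173831*(-1/470236) + 265*(-1/312029) = -173831/470236 - 265/312029 = -54364925639/146727268844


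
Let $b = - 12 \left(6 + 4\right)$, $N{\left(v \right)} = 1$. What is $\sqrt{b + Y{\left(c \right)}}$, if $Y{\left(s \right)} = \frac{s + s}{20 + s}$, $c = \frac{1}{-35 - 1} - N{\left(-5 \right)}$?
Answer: $\frac{i \sqrt{56029222}}{683} \approx 10.959 i$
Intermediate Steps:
$c = - \frac{37}{36}$ ($c = \frac{1}{-35 - 1} - 1 = \frac{1}{-36} - 1 = - \frac{1}{36} - 1 = - \frac{37}{36} \approx -1.0278$)
$Y{\left(s \right)} = \frac{2 s}{20 + s}$
$b = -120$ ($b = \left(-12\right) 10 = -120$)
$\sqrt{b + Y{\left(c \right)}} = \sqrt{-120 + 2 \left(- \frac{37}{36}\right) \frac{1}{20 - \frac{37}{36}}} = \sqrt{-120 + 2 \left(- \frac{37}{36}\right) \frac{1}{\frac{683}{36}}} = \sqrt{-120 + 2 \left(- \frac{37}{36}\right) \frac{36}{683}} = \sqrt{-120 - \frac{74}{683}} = \sqrt{- \frac{82034}{683}} = \frac{i \sqrt{56029222}}{683}$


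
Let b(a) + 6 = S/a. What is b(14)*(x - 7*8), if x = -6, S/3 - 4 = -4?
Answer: 372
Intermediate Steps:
S = 0 (S = 12 + 3*(-4) = 12 - 12 = 0)
b(a) = -6 (b(a) = -6 + 0/a = -6 + 0 = -6)
b(14)*(x - 7*8) = -6*(-6 - 7*8) = -6*(-6 - 56) = -6*(-62) = 372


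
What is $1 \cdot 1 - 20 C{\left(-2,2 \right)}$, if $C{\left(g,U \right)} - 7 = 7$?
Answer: $-279$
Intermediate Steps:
$C{\left(g,U \right)} = 14$ ($C{\left(g,U \right)} = 7 + 7 = 14$)
$1 \cdot 1 - 20 C{\left(-2,2 \right)} = 1 \cdot 1 - 280 = 1 - 280 = -279$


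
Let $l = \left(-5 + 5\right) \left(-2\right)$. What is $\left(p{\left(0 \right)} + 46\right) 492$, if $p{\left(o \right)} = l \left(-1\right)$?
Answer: $22632$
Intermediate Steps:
$l = 0$ ($l = 0 \left(-2\right) = 0$)
$p{\left(o \right)} = 0$ ($p{\left(o \right)} = 0 \left(-1\right) = 0$)
$\left(p{\left(0 \right)} + 46\right) 492 = \left(0 + 46\right) 492 = 46 \cdot 492 = 22632$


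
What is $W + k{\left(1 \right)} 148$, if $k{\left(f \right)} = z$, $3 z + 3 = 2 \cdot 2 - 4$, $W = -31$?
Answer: $-179$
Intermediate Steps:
$z = -1$ ($z = -1 + \frac{2 \cdot 2 - 4}{3} = -1 + \frac{4 - 4}{3} = -1 + \frac{1}{3} \cdot 0 = -1 + 0 = -1$)
$k{\left(f \right)} = -1$
$W + k{\left(1 \right)} 148 = -31 - 148 = -179$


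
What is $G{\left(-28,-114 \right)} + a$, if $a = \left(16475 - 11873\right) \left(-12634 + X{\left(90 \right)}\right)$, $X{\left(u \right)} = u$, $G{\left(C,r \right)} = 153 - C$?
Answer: $-57727307$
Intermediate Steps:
$a = -57727488$ ($a = \left(16475 - 11873\right) \left(-12634 + 90\right) = 4602 \left(-12544\right) = -57727488$)
$G{\left(-28,-114 \right)} + a = \left(153 - -28\right) - 57727488 = \left(153 + 28\right) - 57727488 = 181 - 57727488 = -57727307$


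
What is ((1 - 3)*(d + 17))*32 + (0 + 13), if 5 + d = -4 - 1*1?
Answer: -435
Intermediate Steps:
d = -10 (d = -5 + (-4 - 1*1) = -5 + (-4 - 1) = -5 - 5 = -10)
((1 - 3)*(d + 17))*32 + (0 + 13) = ((1 - 3)*(-10 + 17))*32 + (0 + 13) = -2*7*32 + 13 = -14*32 + 13 = -448 + 13 = -435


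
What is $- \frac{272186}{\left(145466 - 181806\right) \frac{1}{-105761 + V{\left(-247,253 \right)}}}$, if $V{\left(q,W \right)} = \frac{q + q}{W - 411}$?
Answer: $- \frac{568519797548}{717715} \approx -7.9213 \cdot 10^{5}$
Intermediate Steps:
$V{\left(q,W \right)} = \frac{2 q}{-411 + W}$
$- \frac{272186}{\left(145466 - 181806\right) \frac{1}{-105761 + V{\left(-247,253 \right)}}} = - \frac{272186}{\left(145466 - 181806\right) \frac{1}{-105761 + 2 \left(-247\right) \frac{1}{-411 + 253}}} = - \frac{272186}{\left(145466 - 181806\right) \frac{1}{-105761 + 2 \left(-247\right) \frac{1}{-158}}} = - \frac{272186}{\left(-36340\right) \frac{1}{-105761 + 2 \left(-247\right) \left(- \frac{1}{158}\right)}} = - \frac{272186}{\left(-36340\right) \frac{1}{-105761 + \frac{247}{79}}} = - \frac{272186}{\left(-36340\right) \frac{1}{- \frac{8354872}{79}}} = - \frac{272186}{\left(-36340\right) \left(- \frac{79}{8354872}\right)} = - \frac{272186}{\frac{717715}{2088718}} = \left(-272186\right) \frac{2088718}{717715} = - \frac{568519797548}{717715}$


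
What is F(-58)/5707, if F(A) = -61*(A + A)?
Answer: 7076/5707 ≈ 1.2399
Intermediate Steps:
F(A) = -122*A
F(-58)/5707 = -122*(-58)/5707 = 7076*(1/5707) = 7076/5707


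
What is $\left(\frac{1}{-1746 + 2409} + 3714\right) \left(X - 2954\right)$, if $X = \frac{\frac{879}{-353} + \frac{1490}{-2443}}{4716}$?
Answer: $- \frac{325084878304093699}{29630849652} \approx -1.0971 \cdot 10^{7}$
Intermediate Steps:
$X = - \frac{2673367}{4066979364}$ ($X = \left(879 \left(- \frac{1}{353}\right) + 1490 \left(- \frac{1}{2443}\right)\right) \frac{1}{4716} = \left(- \frac{879}{353} - \frac{1490}{2443}\right) \frac{1}{4716} = \left(- \frac{2673367}{862379}\right) \frac{1}{4716} = - \frac{2673367}{4066979364} \approx -0.00065733$)
$\left(\frac{1}{-1746 + 2409} + 3714\right) \left(X - 2954\right) = \left(\frac{1}{-1746 + 2409} + 3714\right) \left(- \frac{2673367}{4066979364} - 2954\right) = \left(\frac{1}{663} + 3714\right) \left(- \frac{12013859714623}{4066979364}\right) = \frac{2462383}{663} \left(- \frac{12013859714623}{4066979364}\right) = - \frac{325084878304093699}{29630849652}$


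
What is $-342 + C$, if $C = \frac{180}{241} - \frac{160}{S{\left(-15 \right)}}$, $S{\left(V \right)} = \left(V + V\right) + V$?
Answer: $- \frac{732466}{2169} \approx -337.7$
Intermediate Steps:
$S{\left(V \right)} = 3 V$ ($S{\left(V \right)} = 2 V + V = 3 V$)
$C = \frac{9332}{2169}$ ($C = \frac{180}{241} - \frac{160}{3 \left(-15\right)} = 180 \cdot \frac{1}{241} - \frac{160}{-45} = \frac{180}{241} - - \frac{32}{9} = \frac{180}{241} + \frac{32}{9} = \frac{9332}{2169} \approx 4.3024$)
$-342 + C = -342 + \frac{9332}{2169} = - \frac{732466}{2169}$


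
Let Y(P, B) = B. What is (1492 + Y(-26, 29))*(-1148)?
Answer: -1746108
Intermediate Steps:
(1492 + Y(-26, 29))*(-1148) = (1492 + 29)*(-1148) = 1521*(-1148) = -1746108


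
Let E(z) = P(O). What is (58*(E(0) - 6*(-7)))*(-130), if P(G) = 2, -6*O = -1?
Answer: -331760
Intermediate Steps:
O = ⅙ (O = -⅙*(-1) = ⅙ ≈ 0.16667)
E(z) = 2
(58*(E(0) - 6*(-7)))*(-130) = (58*(2 - 6*(-7)))*(-130) = (58*(2 + 42))*(-130) = (58*44)*(-130) = 2552*(-130) = -331760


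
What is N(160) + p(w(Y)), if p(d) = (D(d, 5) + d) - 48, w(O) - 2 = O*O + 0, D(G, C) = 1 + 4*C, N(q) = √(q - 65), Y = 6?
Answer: 11 + √95 ≈ 20.747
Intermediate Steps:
N(q) = √(-65 + q)
w(O) = 2 + O² (w(O) = 2 + (O*O + 0) = 2 + (O² + 0) = 2 + O²)
p(d) = -27 + d (p(d) = ((1 + 4*5) + d) - 48 = ((1 + 20) + d) - 48 = (21 + d) - 48 = -27 + d)
N(160) + p(w(Y)) = √(-65 + 160) + (-27 + (2 + 6²)) = √95 + (-27 + (2 + 36)) = √95 + (-27 + 38) = √95 + 11 = 11 + √95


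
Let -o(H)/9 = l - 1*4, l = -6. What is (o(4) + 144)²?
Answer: 54756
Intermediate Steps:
o(H) = 90 (o(H) = -9*(-6 - 1*4) = -9*(-6 - 4) = -9*(-10) = 90)
(o(4) + 144)² = (90 + 144)² = 234² = 54756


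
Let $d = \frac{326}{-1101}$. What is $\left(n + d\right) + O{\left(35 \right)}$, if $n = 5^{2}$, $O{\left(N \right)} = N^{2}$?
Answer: $\frac{1375924}{1101} \approx 1249.7$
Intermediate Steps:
$d = - \frac{326}{1101}$ ($d = 326 \left(- \frac{1}{1101}\right) = - \frac{326}{1101} \approx -0.29609$)
$n = 25$
$\left(n + d\right) + O{\left(35 \right)} = \left(25 - \frac{326}{1101}\right) + 35^{2} = \frac{27199}{1101} + 1225 = \frac{1375924}{1101}$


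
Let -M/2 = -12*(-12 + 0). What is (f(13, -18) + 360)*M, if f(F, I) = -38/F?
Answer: -1336896/13 ≈ -1.0284e+5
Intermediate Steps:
M = -288 (M = -(-24)*(-12 + 0) = -(-24)*(-12) = -2*144 = -288)
(f(13, -18) + 360)*M = (-38/13 + 360)*(-288) = (4642/13)*(-288) = -1336896/13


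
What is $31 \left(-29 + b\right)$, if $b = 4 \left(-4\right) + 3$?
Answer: $-1302$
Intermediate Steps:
$b = -13$ ($b = -16 + 3 = -13$)
$31 \left(-29 + b\right) = 31 \left(-29 - 13\right) = 31 \left(-42\right) = -1302$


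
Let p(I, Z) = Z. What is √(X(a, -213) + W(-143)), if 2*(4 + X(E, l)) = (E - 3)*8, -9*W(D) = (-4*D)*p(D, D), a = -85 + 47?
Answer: 2*√20071/3 ≈ 94.448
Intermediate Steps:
a = -38
W(D) = 4*D²/9 (W(D) = -(-4*D)*D/9 = -(-4)*D²/9 = 4*D²/9)
X(E, l) = -16 + 4*E (X(E, l) = -4 + ((E - 3)*8)/2 = -4 + ((-3 + E)*8)/2 = -4 + (-24 + 8*E)/2 = -4 + (-12 + 4*E) = -16 + 4*E)
√(X(a, -213) + W(-143)) = √((-16 + 4*(-38)) + (4/9)*(-143)²) = √((-16 - 152) + (4/9)*20449) = √(-168 + 81796/9) = √(80284/9) = 2*√20071/3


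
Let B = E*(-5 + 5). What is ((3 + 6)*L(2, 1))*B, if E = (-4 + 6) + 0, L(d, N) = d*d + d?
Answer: 0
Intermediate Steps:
L(d, N) = d + d² (L(d, N) = d² + d = d + d²)
E = 2 (E = 2 + 0 = 2)
B = 0 (B = 2*(-5 + 5) = 2*0 = 0)
((3 + 6)*L(2, 1))*B = ((3 + 6)*(2*(1 + 2)))*0 = (9*(2*3))*0 = (9*6)*0 = 54*0 = 0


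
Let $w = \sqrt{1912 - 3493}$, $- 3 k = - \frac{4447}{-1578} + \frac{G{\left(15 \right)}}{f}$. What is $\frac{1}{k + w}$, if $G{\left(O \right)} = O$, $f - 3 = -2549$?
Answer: $- \frac{8511053272218}{14362383277784065} - \frac{9079320002481 i \sqrt{1581}}{14362383277784065} \approx -0.00059259 - 0.025136 i$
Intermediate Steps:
$f = -2546$ ($f = 3 - 2549 = -2546$)
$k = - \frac{2824598}{3013191}$ ($k = - \frac{- \frac{4447}{-1578} + \frac{15}{-2546}}{3} = - \frac{\left(-4447\right) \left(- \frac{1}{1578}\right) + 15 \left(- \frac{1}{2546}\right)}{3} = - \frac{\frac{4447}{1578} - \frac{15}{2546}}{3} = \left(- \frac{1}{3}\right) \frac{2824598}{1004397} = - \frac{2824598}{3013191} \approx -0.93741$)
$w = i \sqrt{1581}$ ($w = \sqrt{-1581} = i \sqrt{1581} \approx 39.762 i$)
$\frac{1}{k + w} = \frac{1}{- \frac{2824598}{3013191} + i \sqrt{1581}}$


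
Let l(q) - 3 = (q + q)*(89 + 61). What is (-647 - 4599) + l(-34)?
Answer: -15443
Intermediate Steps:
l(q) = 3 + 300*q (l(q) = 3 + (q + q)*(89 + 61) = 3 + (2*q)*150 = 3 + 300*q)
(-647 - 4599) + l(-34) = (-647 - 4599) + (3 + 300*(-34)) = -5246 + (3 - 10200) = -5246 - 10197 = -15443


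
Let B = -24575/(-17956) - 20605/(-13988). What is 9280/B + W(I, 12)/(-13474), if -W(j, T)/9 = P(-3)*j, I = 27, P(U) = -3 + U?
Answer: 15098437795529/4623515519 ≈ 3265.6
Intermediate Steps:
W(j, T) = 54*j (W(j, T) = -9*(-3 - 3)*j = -(-54)*j = 54*j)
B = 3431435/1207541 (B = -24575*(-1/17956) - 20605*(-1/13988) = 24575/17956 + 1585/1076 = 3431435/1207541 ≈ 2.8417)
9280/B + W(I, 12)/(-13474) = 9280/(3431435/1207541) + (54*27)/(-13474) = 9280*(1207541/3431435) + 1458*(-1/13474) = 2241196096/686287 - 729/6737 = 15098437795529/4623515519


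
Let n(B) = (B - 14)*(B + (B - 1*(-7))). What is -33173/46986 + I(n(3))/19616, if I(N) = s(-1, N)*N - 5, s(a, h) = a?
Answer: -161059375/230419344 ≈ -0.69898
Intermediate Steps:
n(B) = (-14 + B)*(7 + 2*B) (n(B) = (-14 + B)*(B + (B + 7)) = (-14 + B)*(B + (7 + B)) = (-14 + B)*(7 + 2*B))
I(N) = -5 - N (I(N) = -N - 5 = -5 - N)
-33173/46986 + I(n(3))/19616 = -33173/46986 + (-5 - (-98 - 21*3 + 2*3²))/19616 = -33173*1/46986 + (-5 - (-98 - 63 + 2*9))*(1/19616) = -33173/46986 + (-5 - (-98 - 63 + 18))*(1/19616) = -33173/46986 + (-5 - 1*(-143))*(1/19616) = -33173/46986 + (-5 + 143)*(1/19616) = -33173/46986 + 138*(1/19616) = -33173/46986 + 69/9808 = -161059375/230419344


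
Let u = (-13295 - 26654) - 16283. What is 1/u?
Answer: -1/56232 ≈ -1.7783e-5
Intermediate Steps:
u = -56232 (u = -39949 - 16283 = -56232)
1/u = 1/(-56232) = -1/56232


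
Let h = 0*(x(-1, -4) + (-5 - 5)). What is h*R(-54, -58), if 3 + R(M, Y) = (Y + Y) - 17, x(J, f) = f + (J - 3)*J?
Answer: 0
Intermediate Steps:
x(J, f) = f + J*(-3 + J) (x(J, f) = f + (-3 + J)*J = f + J*(-3 + J))
R(M, Y) = -20 + 2*Y (R(M, Y) = -3 + ((Y + Y) - 17) = -3 + (2*Y - 17) = -3 + (-17 + 2*Y) = -20 + 2*Y)
h = 0 (h = 0*((-4 + (-1)**2 - 3*(-1)) + (-5 - 5)) = 0*((-4 + 1 + 3) - 10) = 0*(0 - 10) = 0*(-10) = 0)
h*R(-54, -58) = 0*(-20 + 2*(-58)) = 0*(-20 - 116) = 0*(-136) = 0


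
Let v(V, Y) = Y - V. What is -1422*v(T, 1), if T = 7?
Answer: 8532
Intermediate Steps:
-1422*v(T, 1) = -1422*(1 - 1*7) = -1422*(1 - 7) = -1422*(-6) = 8532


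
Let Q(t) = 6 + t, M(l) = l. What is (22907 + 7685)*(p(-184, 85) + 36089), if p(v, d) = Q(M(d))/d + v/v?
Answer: 93848332672/85 ≈ 1.1041e+9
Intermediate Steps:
p(v, d) = 1 + (6 + d)/d (p(v, d) = (6 + d)/d + v/v = (6 + d)/d + 1 = 1 + (6 + d)/d)
(22907 + 7685)*(p(-184, 85) + 36089) = (22907 + 7685)*((2 + 6/85) + 36089) = 30592*((2 + 6*(1/85)) + 36089) = 30592*((2 + 6/85) + 36089) = 30592*(176/85 + 36089) = 30592*(3067741/85) = 93848332672/85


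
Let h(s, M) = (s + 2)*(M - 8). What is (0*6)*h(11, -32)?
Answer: 0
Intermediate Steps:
h(s, M) = (-8 + M)*(2 + s) (h(s, M) = (2 + s)*(-8 + M) = (-8 + M)*(2 + s))
(0*6)*h(11, -32) = (0*6)*(-16 - 8*11 + 2*(-32) - 32*11) = 0*(-16 - 88 - 64 - 352) = 0*(-520) = 0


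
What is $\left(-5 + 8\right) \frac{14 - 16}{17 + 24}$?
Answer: $- \frac{6}{41} \approx -0.14634$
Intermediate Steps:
$\left(-5 + 8\right) \frac{14 - 16}{17 + 24} = 3 \left(- \frac{2}{41}\right) = - \frac{6}{41}$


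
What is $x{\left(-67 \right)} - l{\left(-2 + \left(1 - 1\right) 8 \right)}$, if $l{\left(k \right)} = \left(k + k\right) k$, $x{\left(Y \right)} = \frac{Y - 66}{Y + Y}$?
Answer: $- \frac{939}{134} \approx -7.0075$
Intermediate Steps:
$x{\left(Y \right)} = \frac{-66 + Y}{2 Y}$
$l{\left(k \right)} = 2 k^{2}$ ($l{\left(k \right)} = 2 k k = 2 k^{2}$)
$x{\left(-67 \right)} - l{\left(-2 + \left(1 - 1\right) 8 \right)} = \frac{-66 - 67}{2 \left(-67\right)} - 2 \left(-2 + \left(1 - 1\right) 8\right)^{2} = \frac{1}{2} \left(- \frac{1}{67}\right) \left(-133\right) - 2 \left(-2 + \left(1 - 1\right) 8\right)^{2} = \frac{133}{134} - 2 \left(-2 + 0 \cdot 8\right)^{2} = \frac{133}{134} - 2 \left(-2 + 0\right)^{2} = \frac{133}{134} - 2 \left(-2\right)^{2} = \frac{133}{134} - 2 \cdot 4 = \frac{133}{134} - 8 = - \frac{939}{134}$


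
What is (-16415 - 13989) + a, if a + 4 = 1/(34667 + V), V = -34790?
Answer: -3740185/123 ≈ -30408.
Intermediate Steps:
a = -493/123 (a = -4 + 1/(34667 - 34790) = -4 + 1/(-123) = -4 - 1/123 = -493/123 ≈ -4.0081)
(-16415 - 13989) + a = (-16415 - 13989) - 493/123 = -30404 - 493/123 = -3740185/123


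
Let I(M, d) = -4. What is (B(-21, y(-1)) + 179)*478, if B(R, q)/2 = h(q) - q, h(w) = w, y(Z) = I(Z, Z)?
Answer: 85562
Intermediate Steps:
y(Z) = -4
B(R, q) = 0 (B(R, q) = 2*(q - q) = 2*0 = 0)
(B(-21, y(-1)) + 179)*478 = (0 + 179)*478 = 179*478 = 85562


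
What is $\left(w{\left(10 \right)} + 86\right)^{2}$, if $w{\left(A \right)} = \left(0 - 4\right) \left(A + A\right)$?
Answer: $36$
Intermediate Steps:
$w{\left(A \right)} = - 8 A$ ($w{\left(A \right)} = - 4 \cdot 2 A = - 8 A$)
$\left(w{\left(10 \right)} + 86\right)^{2} = \left(\left(-8\right) 10 + 86\right)^{2} = \left(-80 + 86\right)^{2} = 6^{2} = 36$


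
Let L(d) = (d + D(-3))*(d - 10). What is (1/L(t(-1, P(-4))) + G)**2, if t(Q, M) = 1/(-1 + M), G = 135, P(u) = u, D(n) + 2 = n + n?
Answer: 79698936100/4372281 ≈ 18228.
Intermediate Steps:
D(n) = -2 + 2*n (D(n) = -2 + (n + n) = -2 + 2*n)
L(d) = (-10 + d)*(-8 + d) (L(d) = (d + (-2 + 2*(-3)))*(d - 10) = (d + (-2 - 6))*(-10 + d) = (d - 8)*(-10 + d) = (-8 + d)*(-10 + d) = (-10 + d)*(-8 + d))
(1/L(t(-1, P(-4))) + G)**2 = (1/(80 + (1/(-1 - 4))**2 - 18/(-1 - 4)) + 135)**2 = (1/(80 + (1/(-5))**2 - 18/(-5)) + 135)**2 = (1/(80 + (-1/5)**2 - 18*(-1/5)) + 135)**2 = (1/(80 + 1/25 + 18/5) + 135)**2 = (1/(2091/25) + 135)**2 = (25/2091 + 135)**2 = (282310/2091)**2 = 79698936100/4372281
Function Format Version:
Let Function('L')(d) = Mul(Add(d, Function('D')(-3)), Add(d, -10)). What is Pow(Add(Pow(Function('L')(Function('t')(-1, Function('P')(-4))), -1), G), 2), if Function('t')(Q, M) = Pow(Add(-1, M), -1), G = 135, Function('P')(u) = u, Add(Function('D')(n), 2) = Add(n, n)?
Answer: Rational(79698936100, 4372281) ≈ 18228.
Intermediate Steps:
Function('D')(n) = Add(-2, Mul(2, n)) (Function('D')(n) = Add(-2, Add(n, n)) = Add(-2, Mul(2, n)))
Function('L')(d) = Mul(Add(-10, d), Add(-8, d)) (Function('L')(d) = Mul(Add(d, Add(-2, Mul(2, -3))), Add(d, -10)) = Mul(Add(d, Add(-2, -6)), Add(-10, d)) = Mul(Add(d, -8), Add(-10, d)) = Mul(Add(-8, d), Add(-10, d)) = Mul(Add(-10, d), Add(-8, d)))
Pow(Add(Pow(Function('L')(Function('t')(-1, Function('P')(-4))), -1), G), 2) = Pow(Add(Pow(Add(80, Pow(Pow(Add(-1, -4), -1), 2), Mul(-18, Pow(Add(-1, -4), -1))), -1), 135), 2) = Pow(Add(Pow(Add(80, Pow(Pow(-5, -1), 2), Mul(-18, Pow(-5, -1))), -1), 135), 2) = Pow(Add(Pow(Add(80, Pow(Rational(-1, 5), 2), Mul(-18, Rational(-1, 5))), -1), 135), 2) = Pow(Add(Pow(Add(80, Rational(1, 25), Rational(18, 5)), -1), 135), 2) = Pow(Add(Pow(Rational(2091, 25), -1), 135), 2) = Pow(Add(Rational(25, 2091), 135), 2) = Pow(Rational(282310, 2091), 2) = Rational(79698936100, 4372281)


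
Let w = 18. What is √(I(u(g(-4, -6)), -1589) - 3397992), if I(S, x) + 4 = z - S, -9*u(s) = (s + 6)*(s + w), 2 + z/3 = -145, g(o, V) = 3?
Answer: 4*I*√212401 ≈ 1843.5*I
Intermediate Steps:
z = -441 (z = -6 + 3*(-145) = -6 - 435 = -441)
u(s) = -(6 + s)*(18 + s)/9 (u(s) = -(s + 6)*(s + 18)/9 = -(6 + s)*(18 + s)/9)
I(S, x) = -445 - S (I(S, x) = -4 + (-441 - S) = -445 - S)
√(I(u(g(-4, -6)), -1589) - 3397992) = √((-445 - (-12 - 8/3*3 - ⅑*3²)) - 3397992) = √((-445 - (-12 - 8 - ⅑*9)) - 3397992) = √((-445 - (-12 - 8 - 1)) - 3397992) = √((-445 - 1*(-21)) - 3397992) = √((-445 + 21) - 3397992) = √(-424 - 3397992) = √(-3398416) = 4*I*√212401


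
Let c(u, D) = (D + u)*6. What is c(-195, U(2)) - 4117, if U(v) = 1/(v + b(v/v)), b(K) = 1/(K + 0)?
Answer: -5285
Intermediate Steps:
b(K) = 1/K
U(v) = 1/(1 + v) (U(v) = 1/(v + 1/(v/v)) = 1/(v + 1/1) = 1/(v + 1) = 1/(1 + v))
c(u, D) = 6*D + 6*u
c(-195, U(2)) - 4117 = (6/(1 + 2) + 6*(-195)) - 4117 = (6/3 - 1170) - 4117 = (6*(1/3) - 1170) - 4117 = (2 - 1170) - 4117 = -1168 - 4117 = -5285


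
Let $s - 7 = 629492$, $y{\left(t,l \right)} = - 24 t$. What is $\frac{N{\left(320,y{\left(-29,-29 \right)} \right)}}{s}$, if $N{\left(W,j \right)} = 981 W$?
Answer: $\frac{104640}{209833} \approx 0.49868$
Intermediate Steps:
$s = 629499$ ($s = 7 + 629492 = 629499$)
$\frac{N{\left(320,y{\left(-29,-29 \right)} \right)}}{s} = \frac{981 \cdot 320}{629499} = 313920 \cdot \frac{1}{629499} = \frac{104640}{209833}$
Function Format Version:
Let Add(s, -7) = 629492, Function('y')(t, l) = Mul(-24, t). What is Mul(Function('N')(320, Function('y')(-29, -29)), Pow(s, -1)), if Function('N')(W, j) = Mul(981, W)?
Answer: Rational(104640, 209833) ≈ 0.49868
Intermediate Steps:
s = 629499 (s = Add(7, 629492) = 629499)
Mul(Function('N')(320, Function('y')(-29, -29)), Pow(s, -1)) = Mul(Mul(981, 320), Pow(629499, -1)) = Mul(313920, Rational(1, 629499)) = Rational(104640, 209833)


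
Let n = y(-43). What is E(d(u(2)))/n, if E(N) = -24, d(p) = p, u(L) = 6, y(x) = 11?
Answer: -24/11 ≈ -2.1818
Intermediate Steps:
n = 11
E(d(u(2)))/n = -24/11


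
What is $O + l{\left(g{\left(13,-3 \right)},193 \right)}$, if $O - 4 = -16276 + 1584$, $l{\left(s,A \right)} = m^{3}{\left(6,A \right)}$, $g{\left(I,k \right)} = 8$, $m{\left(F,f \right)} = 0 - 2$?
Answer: $-14696$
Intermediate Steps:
$m{\left(F,f \right)} = -2$
$l{\left(s,A \right)} = -8$ ($l{\left(s,A \right)} = \left(-2\right)^{3} = -8$)
$O = -14688$ ($O = 4 + \left(-16276 + 1584\right) = 4 - 14692 = -14688$)
$O + l{\left(g{\left(13,-3 \right)},193 \right)} = -14688 - 8 = -14696$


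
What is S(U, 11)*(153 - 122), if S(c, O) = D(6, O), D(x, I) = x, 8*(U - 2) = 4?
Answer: 186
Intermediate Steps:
U = 5/2 (U = 2 + (⅛)*4 = 2 + ½ = 5/2 ≈ 2.5000)
S(c, O) = 6
S(U, 11)*(153 - 122) = 6*(153 - 122) = 6*31 = 186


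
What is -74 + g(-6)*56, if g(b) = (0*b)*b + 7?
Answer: 318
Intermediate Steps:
g(b) = 7 (g(b) = 0*b + 7 = 0 + 7 = 7)
-74 + g(-6)*56 = -74 + 7*56 = -74 + 392 = 318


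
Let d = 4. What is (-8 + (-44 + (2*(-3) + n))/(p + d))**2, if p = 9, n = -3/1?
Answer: 24649/169 ≈ 145.85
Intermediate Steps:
n = -3 (n = -3*1 = -3)
(-8 + (-44 + (2*(-3) + n))/(p + d))**2 = (-8 + (-44 + (2*(-3) - 3))/(9 + 4))**2 = (-8 + (-44 + (-6 - 3))/13)**2 = (-8 + (-44 - 9)*(1/13))**2 = (-8 - 53*1/13)**2 = (-8 - 53/13)**2 = (-157/13)**2 = 24649/169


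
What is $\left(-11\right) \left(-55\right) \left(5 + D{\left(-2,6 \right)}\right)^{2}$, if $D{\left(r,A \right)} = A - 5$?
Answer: $21780$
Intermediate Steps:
$D{\left(r,A \right)} = -5 + A$ ($D{\left(r,A \right)} = A - 5 = -5 + A$)
$\left(-11\right) \left(-55\right) \left(5 + D{\left(-2,6 \right)}\right)^{2} = \left(-11\right) \left(-55\right) \left(5 + \left(-5 + 6\right)\right)^{2} = 605 \left(5 + 1\right)^{2} = 605 \cdot 6^{2} = 605 \cdot 36 = 21780$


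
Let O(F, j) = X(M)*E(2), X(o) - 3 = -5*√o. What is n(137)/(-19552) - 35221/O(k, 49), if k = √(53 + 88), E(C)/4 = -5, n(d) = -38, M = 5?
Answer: -32278669/708760 - 35221*√5/464 ≈ -215.28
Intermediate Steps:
X(o) = 3 - 5*√o
E(C) = -20 (E(C) = 4*(-5) = -20)
k = √141 ≈ 11.874
O(F, j) = -60 + 100*√5 (O(F, j) = (3 - 5*√5)*(-20) = -60 + 100*√5)
n(137)/(-19552) - 35221/O(k, 49) = -38/(-19552) - 35221/(-60 + 100*√5) = -38*(-1/19552) - 35221/(-60 + 100*√5) = 19/9776 - 35221/(-60 + 100*√5)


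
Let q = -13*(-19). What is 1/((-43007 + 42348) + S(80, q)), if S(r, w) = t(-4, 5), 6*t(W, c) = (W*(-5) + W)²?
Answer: -3/1849 ≈ -0.0016225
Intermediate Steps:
q = 247
t(W, c) = 8*W²/3 (t(W, c) = (W*(-5) + W)²/6 = (-5*W + W)²/6 = (-4*W)²/6 = (16*W²)/6 = 8*W²/3)
S(r, w) = 128/3 (S(r, w) = (8/3)*(-4)² = (8/3)*16 = 128/3)
1/((-43007 + 42348) + S(80, q)) = 1/((-43007 + 42348) + 128/3) = 1/(-659 + 128/3) = 1/(-1849/3) = -3/1849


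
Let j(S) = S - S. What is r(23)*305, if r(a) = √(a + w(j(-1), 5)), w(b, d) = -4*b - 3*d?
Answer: 610*√2 ≈ 862.67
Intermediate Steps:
j(S) = 0
r(a) = √(-15 + a) (r(a) = √(a + (-4*0 - 3*5)) = √(a + (0 - 15)) = √(a - 15) = √(-15 + a))
r(23)*305 = √(-15 + 23)*305 = √8*305 = (2*√2)*305 = 610*√2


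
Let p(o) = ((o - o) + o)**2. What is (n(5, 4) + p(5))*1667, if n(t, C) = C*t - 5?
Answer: 66680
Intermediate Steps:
p(o) = o**2 (p(o) = (0 + o)**2 = o**2)
n(t, C) = -5 + C*t
(n(5, 4) + p(5))*1667 = ((-5 + 4*5) + 5**2)*1667 = ((-5 + 20) + 25)*1667 = (15 + 25)*1667 = 40*1667 = 66680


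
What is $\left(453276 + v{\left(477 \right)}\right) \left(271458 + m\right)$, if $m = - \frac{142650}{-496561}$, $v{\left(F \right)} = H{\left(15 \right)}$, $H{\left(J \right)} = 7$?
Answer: $\frac{61100553314764404}{496561} \approx 1.2305 \cdot 10^{11}$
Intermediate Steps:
$v{\left(F \right)} = 7$
$m = \frac{142650}{496561}$ ($m = \left(-142650\right) \left(- \frac{1}{496561}\right) = \frac{142650}{496561} \approx 0.28728$)
$\left(453276 + v{\left(477 \right)}\right) \left(271458 + m\right) = \left(453276 + 7\right) \left(271458 + \frac{142650}{496561}\right) = 453283 \cdot \frac{134795598588}{496561} = \frac{61100553314764404}{496561}$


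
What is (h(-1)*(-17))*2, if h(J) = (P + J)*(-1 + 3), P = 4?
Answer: -204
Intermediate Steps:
h(J) = 8 + 2*J (h(J) = (4 + J)*(-1 + 3) = (4 + J)*2 = 8 + 2*J)
(h(-1)*(-17))*2 = ((8 + 2*(-1))*(-17))*2 = ((8 - 2)*(-17))*2 = (6*(-17))*2 = -102*2 = -204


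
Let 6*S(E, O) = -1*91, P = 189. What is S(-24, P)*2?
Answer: -91/3 ≈ -30.333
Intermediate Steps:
S(E, O) = -91/6 (S(E, O) = (-1*91)/6 = (⅙)*(-91) = -91/6)
S(-24, P)*2 = -91/6*2 = -91/3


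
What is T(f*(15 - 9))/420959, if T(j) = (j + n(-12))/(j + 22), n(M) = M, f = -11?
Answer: 39/9261098 ≈ 4.2112e-6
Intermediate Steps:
T(j) = (-12 + j)/(22 + j) (T(j) = (j - 12)/(j + 22) = (-12 + j)/(22 + j))
T(f*(15 - 9))/420959 = ((-12 - 11*(15 - 9))/(22 - 11*(15 - 9)))/420959 = ((-12 - 11*6)/(22 - 11*6))*(1/420959) = ((-12 - 66)/(22 - 66))*(1/420959) = (-78/(-44))*(1/420959) = -1/44*(-78)*(1/420959) = (39/22)*(1/420959) = 39/9261098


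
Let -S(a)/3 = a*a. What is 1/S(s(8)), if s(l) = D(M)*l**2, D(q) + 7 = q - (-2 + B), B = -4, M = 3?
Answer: -1/49152 ≈ -2.0345e-5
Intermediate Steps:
D(q) = -1 + q (D(q) = -7 + (q - (-2 - 4)) = -7 + (q - 1*(-6)) = -7 + (q + 6) = -7 + (6 + q) = -1 + q)
s(l) = 2*l**2 (s(l) = (-1 + 3)*l**2 = 2*l**2)
S(a) = -3*a**2 (S(a) = -3*a*a = -3*a**2)
1/S(s(8)) = 1/(-3*(2*8**2)**2) = 1/(-3*(2*64)**2) = 1/(-3*128**2) = 1/(-3*16384) = 1/(-49152) = -1/49152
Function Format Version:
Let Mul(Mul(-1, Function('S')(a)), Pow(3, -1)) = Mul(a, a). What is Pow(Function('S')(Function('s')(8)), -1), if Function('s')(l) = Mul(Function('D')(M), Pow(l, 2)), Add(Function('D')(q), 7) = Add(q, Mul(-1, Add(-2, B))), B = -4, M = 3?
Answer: Rational(-1, 49152) ≈ -2.0345e-5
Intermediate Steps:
Function('D')(q) = Add(-1, q) (Function('D')(q) = Add(-7, Add(q, Mul(-1, Add(-2, -4)))) = Add(-7, Add(q, Mul(-1, -6))) = Add(-7, Add(q, 6)) = Add(-7, Add(6, q)) = Add(-1, q))
Function('s')(l) = Mul(2, Pow(l, 2)) (Function('s')(l) = Mul(Add(-1, 3), Pow(l, 2)) = Mul(2, Pow(l, 2)))
Function('S')(a) = Mul(-3, Pow(a, 2)) (Function('S')(a) = Mul(-3, Mul(a, a)) = Mul(-3, Pow(a, 2)))
Pow(Function('S')(Function('s')(8)), -1) = Pow(Mul(-3, Pow(Mul(2, Pow(8, 2)), 2)), -1) = Pow(Mul(-3, Pow(Mul(2, 64), 2)), -1) = Pow(Mul(-3, Pow(128, 2)), -1) = Pow(Mul(-3, 16384), -1) = Pow(-49152, -1) = Rational(-1, 49152)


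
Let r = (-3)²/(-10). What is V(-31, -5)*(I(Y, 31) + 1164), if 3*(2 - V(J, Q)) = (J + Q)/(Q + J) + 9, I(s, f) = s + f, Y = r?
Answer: -23882/15 ≈ -1592.1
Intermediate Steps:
r = -9/10 (r = 9*(-⅒) = -9/10 ≈ -0.90000)
Y = -9/10 ≈ -0.90000
I(s, f) = f + s
V(J, Q) = -4/3 (V(J, Q) = 2 - ((J + Q)/(Q + J) + 9)/3 = 2 - ((J + Q)/(J + Q) + 9)/3 = 2 - (1 + 9)/3 = 2 - ⅓*10 = 2 - 10/3 = -4/3)
V(-31, -5)*(I(Y, 31) + 1164) = -4*((31 - 9/10) + 1164)/3 = -4*(301/10 + 1164)/3 = -4/3*11941/10 = -23882/15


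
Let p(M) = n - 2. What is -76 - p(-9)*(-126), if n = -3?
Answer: -706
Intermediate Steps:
p(M) = -5 (p(M) = -3 - 2 = -5)
-76 - p(-9)*(-126) = -76 - 1*(-5)*(-126) = -76 + 5*(-126) = -76 - 630 = -706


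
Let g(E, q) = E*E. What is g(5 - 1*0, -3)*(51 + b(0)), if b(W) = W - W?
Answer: 1275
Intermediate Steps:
g(E, q) = E²
b(W) = 0
g(5 - 1*0, -3)*(51 + b(0)) = (5 - 1*0)²*(51 + 0) = (5 + 0)²*51 = 5²*51 = 25*51 = 1275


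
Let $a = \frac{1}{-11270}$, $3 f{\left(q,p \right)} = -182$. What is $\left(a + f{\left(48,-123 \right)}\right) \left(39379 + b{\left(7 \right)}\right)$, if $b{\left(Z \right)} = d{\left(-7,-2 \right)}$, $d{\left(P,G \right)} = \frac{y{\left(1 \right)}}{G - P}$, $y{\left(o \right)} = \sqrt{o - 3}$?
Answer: $- \frac{80771960197}{33810} - \frac{2051143 i \sqrt{2}}{169050} \approx -2.389 \cdot 10^{6} - 17.159 i$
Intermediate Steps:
$f{\left(q,p \right)} = - \frac{182}{3}$ ($f{\left(q,p \right)} = \frac{1}{3} \left(-182\right) = - \frac{182}{3}$)
$y{\left(o \right)} = \sqrt{-3 + o}$
$d{\left(P,G \right)} = \frac{i \sqrt{2}}{G - P}$ ($d{\left(P,G \right)} = \frac{\sqrt{-3 + 1}}{G - P} = \frac{\sqrt{-2}}{G - P} = \frac{i \sqrt{2}}{G - P}$)
$b{\left(Z \right)} = \frac{i \sqrt{2}}{5}$ ($b{\left(Z \right)} = \frac{i \sqrt{2}}{-2 - -7} = \frac{i \sqrt{2}}{-2 + 7} = \frac{i \sqrt{2}}{5}$)
$a = - \frac{1}{11270} \approx -8.8731 \cdot 10^{-5}$
$\left(a + f{\left(48,-123 \right)}\right) \left(39379 + b{\left(7 \right)}\right) = \left(- \frac{1}{11270} - \frac{182}{3}\right) \left(39379 + \frac{i \sqrt{2}}{5}\right) = - \frac{2051143 \left(39379 + \frac{i \sqrt{2}}{5}\right)}{33810} = - \frac{80771960197}{33810} - \frac{2051143 i \sqrt{2}}{169050}$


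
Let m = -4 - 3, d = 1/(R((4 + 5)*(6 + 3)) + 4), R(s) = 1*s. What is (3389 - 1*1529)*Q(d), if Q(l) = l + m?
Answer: -220968/17 ≈ -12998.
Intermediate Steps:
R(s) = s
d = 1/85 (d = 1/((4 + 5)*(6 + 3) + 4) = 1/(9*9 + 4) = 1/(81 + 4) = 1/85 ≈ 0.011765)
m = -7
Q(l) = -7 + l (Q(l) = l - 7 = -7 + l)
(3389 - 1*1529)*Q(d) = (3389 - 1*1529)*(-7 + 1/85) = (3389 - 1529)*(-594/85) = 1860*(-594/85) = -220968/17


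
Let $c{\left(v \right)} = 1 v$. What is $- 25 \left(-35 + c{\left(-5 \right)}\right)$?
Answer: $1000$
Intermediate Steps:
$c{\left(v \right)} = v$
$- 25 \left(-35 + c{\left(-5 \right)}\right) = - 25 \left(-35 - 5\right) = \left(-25\right) \left(-40\right) = 1000$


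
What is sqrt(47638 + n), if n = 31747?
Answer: sqrt(79385) ≈ 281.75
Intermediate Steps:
sqrt(47638 + n) = sqrt(47638 + 31747) = sqrt(79385)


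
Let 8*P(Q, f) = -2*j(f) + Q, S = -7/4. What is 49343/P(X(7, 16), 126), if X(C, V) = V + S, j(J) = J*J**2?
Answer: -1578976/16002951 ≈ -0.098668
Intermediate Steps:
S = -7/4 (S = -7*1/4 = -7/4 ≈ -1.7500)
j(J) = J**3
X(C, V) = -7/4 + V (X(C, V) = V - 7/4 = -7/4 + V)
P(Q, f) = -f**3/4 + Q/8 (P(Q, f) = (-2*f**3 + Q)/8 = (Q - 2*f**3)/8 = -f**3/4 + Q/8)
49343/P(X(7, 16), 126) = 49343/(-1/4*126**3 + (-7/4 + 16)/8) = 49343/(-1/4*2000376 + (1/8)*(57/4)) = 49343/(-500094 + 57/32) = 49343/(-16002951/32) = 49343*(-32/16002951) = -1578976/16002951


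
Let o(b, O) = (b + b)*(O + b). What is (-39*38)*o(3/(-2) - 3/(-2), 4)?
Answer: 0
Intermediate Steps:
o(b, O) = 2*b*(O + b) (o(b, O) = (2*b)*(O + b) = 2*b*(O + b))
(-39*38)*o(3/(-2) - 3/(-2), 4) = (-39*38)*(2*(3/(-2) - 3/(-2))*(4 + (3/(-2) - 3/(-2)))) = -2964*(3*(-½) - 3*(-½))*(4 + (3*(-½) - 3*(-½))) = -2964*(-3/2 + 3/2)*(4 + (-3/2 + 3/2)) = -2964*0*(4 + 0) = -2964*0*4 = -1482*0 = 0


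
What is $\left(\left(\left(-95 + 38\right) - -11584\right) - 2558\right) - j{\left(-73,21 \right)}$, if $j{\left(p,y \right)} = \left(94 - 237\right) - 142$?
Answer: $9254$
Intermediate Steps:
$j{\left(p,y \right)} = -285$ ($j{\left(p,y \right)} = -143 - 142 = -285$)
$\left(\left(\left(-95 + 38\right) - -11584\right) - 2558\right) - j{\left(-73,21 \right)} = \left(\left(\left(-95 + 38\right) - -11584\right) - 2558\right) - -285 = \left(\left(-57 + 11584\right) - 2558\right) + 285 = \left(11527 - 2558\right) + 285 = 8969 + 285 = 9254$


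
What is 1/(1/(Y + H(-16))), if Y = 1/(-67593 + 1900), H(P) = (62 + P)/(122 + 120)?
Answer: 1510818/7948853 ≈ 0.19007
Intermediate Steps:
H(P) = 31/121 + P/242 (H(P) = (62 + P)/242 = (62 + P)*(1/242) = 31/121 + P/242)
Y = -1/65693 (Y = 1/(-65693) = -1/65693 ≈ -1.5222e-5)
1/(1/(Y + H(-16))) = 1/(1/(-1/65693 + (31/121 + (1/242)*(-16)))) = 1/(1/(-1/65693 + (31/121 - 8/121))) = 1/(1/(-1/65693 + 23/121)) = 1/(1/(1510818/7948853)) = 1/(7948853/1510818) = 1510818/7948853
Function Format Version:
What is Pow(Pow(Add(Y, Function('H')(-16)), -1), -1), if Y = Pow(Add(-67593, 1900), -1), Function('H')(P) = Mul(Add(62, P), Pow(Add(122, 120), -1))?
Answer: Rational(1510818, 7948853) ≈ 0.19007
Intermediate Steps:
Function('H')(P) = Add(Rational(31, 121), Mul(Rational(1, 242), P)) (Function('H')(P) = Mul(Add(62, P), Pow(242, -1)) = Mul(Add(62, P), Rational(1, 242)) = Add(Rational(31, 121), Mul(Rational(1, 242), P)))
Y = Rational(-1, 65693) (Y = Pow(-65693, -1) = Rational(-1, 65693) ≈ -1.5222e-5)
Pow(Pow(Add(Y, Function('H')(-16)), -1), -1) = Pow(Pow(Add(Rational(-1, 65693), Add(Rational(31, 121), Mul(Rational(1, 242), -16))), -1), -1) = Pow(Pow(Add(Rational(-1, 65693), Add(Rational(31, 121), Rational(-8, 121))), -1), -1) = Pow(Pow(Add(Rational(-1, 65693), Rational(23, 121)), -1), -1) = Pow(Pow(Rational(1510818, 7948853), -1), -1) = Pow(Rational(7948853, 1510818), -1) = Rational(1510818, 7948853)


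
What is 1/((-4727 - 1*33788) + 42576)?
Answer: 1/4061 ≈ 0.00024624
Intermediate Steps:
1/((-4727 - 1*33788) + 42576) = 1/((-4727 - 33788) + 42576) = 1/(-38515 + 42576) = 1/4061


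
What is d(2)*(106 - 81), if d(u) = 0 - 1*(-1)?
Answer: 25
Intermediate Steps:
d(u) = 1 (d(u) = 0 + 1 = 1)
d(2)*(106 - 81) = 1*(106 - 81) = 1*25 = 25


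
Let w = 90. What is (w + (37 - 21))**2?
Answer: 11236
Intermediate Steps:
(w + (37 - 21))**2 = (90 + (37 - 21))**2 = (90 + 16)**2 = 106**2 = 11236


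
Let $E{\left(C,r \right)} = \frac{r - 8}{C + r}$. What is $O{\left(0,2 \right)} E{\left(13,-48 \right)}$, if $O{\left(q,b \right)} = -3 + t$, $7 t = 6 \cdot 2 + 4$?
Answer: $- \frac{8}{7} \approx -1.1429$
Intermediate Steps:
$t = \frac{16}{7}$ ($t = \frac{6 \cdot 2 + 4}{7} = \frac{12 + 4}{7} = \frac{1}{7} \cdot 16 = \frac{16}{7} \approx 2.2857$)
$E{\left(C,r \right)} = \frac{-8 + r}{C + r}$
$O{\left(q,b \right)} = - \frac{5}{7}$ ($O{\left(q,b \right)} = -3 + \frac{16}{7} = - \frac{5}{7}$)
$O{\left(0,2 \right)} E{\left(13,-48 \right)} = - \frac{5 \frac{-8 - 48}{13 - 48}}{7} = - \frac{5 \frac{1}{-35} \left(-56\right)}{7} = - \frac{5 \left(\left(- \frac{1}{35}\right) \left(-56\right)\right)}{7} = \left(- \frac{5}{7}\right) \frac{8}{5} = - \frac{8}{7}$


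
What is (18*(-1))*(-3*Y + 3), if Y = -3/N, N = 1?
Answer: -216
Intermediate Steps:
Y = -3 (Y = -3/1 = -3*1 = -3)
(18*(-1))*(-3*Y + 3) = (18*(-1))*(-3*(-3) + 3) = -18*(9 + 3) = -18*12 = -216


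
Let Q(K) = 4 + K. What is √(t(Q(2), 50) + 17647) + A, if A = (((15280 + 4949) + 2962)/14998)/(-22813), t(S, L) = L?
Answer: -3313/48878482 + √17697 ≈ 133.03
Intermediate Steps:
A = -3313/48878482 (A = ((20229 + 2962)*(1/14998))*(-1/22813) = (23191*(1/14998))*(-1/22813) = (23191/14998)*(-1/22813) = -3313/48878482 ≈ -6.7780e-5)
√(t(Q(2), 50) + 17647) + A = √(50 + 17647) - 3313/48878482 = √17697 - 3313/48878482 = -3313/48878482 + √17697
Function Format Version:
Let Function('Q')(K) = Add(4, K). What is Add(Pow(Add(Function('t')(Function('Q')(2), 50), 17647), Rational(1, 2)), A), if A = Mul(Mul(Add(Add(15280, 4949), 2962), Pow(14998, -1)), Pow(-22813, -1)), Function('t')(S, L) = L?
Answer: Add(Rational(-3313, 48878482), Pow(17697, Rational(1, 2))) ≈ 133.03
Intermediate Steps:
A = Rational(-3313, 48878482) (A = Mul(Mul(Add(20229, 2962), Rational(1, 14998)), Rational(-1, 22813)) = Mul(Mul(23191, Rational(1, 14998)), Rational(-1, 22813)) = Mul(Rational(23191, 14998), Rational(-1, 22813)) = Rational(-3313, 48878482) ≈ -6.7780e-5)
Add(Pow(Add(Function('t')(Function('Q')(2), 50), 17647), Rational(1, 2)), A) = Add(Pow(Add(50, 17647), Rational(1, 2)), Rational(-3313, 48878482)) = Add(Pow(17697, Rational(1, 2)), Rational(-3313, 48878482)) = Add(Rational(-3313, 48878482), Pow(17697, Rational(1, 2)))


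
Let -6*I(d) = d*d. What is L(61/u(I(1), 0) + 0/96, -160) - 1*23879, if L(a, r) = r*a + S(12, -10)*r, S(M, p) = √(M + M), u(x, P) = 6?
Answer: -76517/3 - 320*√6 ≈ -26290.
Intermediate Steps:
I(d) = -d²/6 (I(d) = -d*d/6 = -d²/6)
S(M, p) = √2*√M (S(M, p) = √(2*M) = √2*√M)
L(a, r) = a*r + 2*r*√6 (L(a, r) = r*a + (√2*√12)*r = a*r + (√2*(2*√3))*r = a*r + (2*√6)*r = a*r + 2*r*√6)
L(61/u(I(1), 0) + 0/96, -160) - 1*23879 = -160*((61/6 + 0/96) + 2*√6) - 1*23879 = -160*((61*(⅙) + 0*(1/96)) + 2*√6) - 23879 = -160*((61/6 + 0) + 2*√6) - 23879 = -160*(61/6 + 2*√6) - 23879 = (-4880/3 - 320*√6) - 23879 = -76517/3 - 320*√6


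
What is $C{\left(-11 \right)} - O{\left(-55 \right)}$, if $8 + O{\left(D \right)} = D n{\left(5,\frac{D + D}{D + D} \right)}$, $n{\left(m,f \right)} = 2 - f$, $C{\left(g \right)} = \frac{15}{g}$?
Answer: $\frac{678}{11} \approx 61.636$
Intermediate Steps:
$O{\left(D \right)} = -8 + D$ ($O{\left(D \right)} = -8 + D \left(2 - \frac{D + D}{D + D}\right) = -8 + D \left(2 - \frac{2 D}{2 D}\right) = -8 + D \left(2 - 2 D \frac{1}{2 D}\right) = -8 + D \left(2 - 1\right) = -8 + D 1 = -8 + D$)
$C{\left(-11 \right)} - O{\left(-55 \right)} = \frac{15}{-11} - \left(-8 - 55\right) = 15 \left(- \frac{1}{11}\right) - -63 = - \frac{15}{11} + 63 = \frac{678}{11}$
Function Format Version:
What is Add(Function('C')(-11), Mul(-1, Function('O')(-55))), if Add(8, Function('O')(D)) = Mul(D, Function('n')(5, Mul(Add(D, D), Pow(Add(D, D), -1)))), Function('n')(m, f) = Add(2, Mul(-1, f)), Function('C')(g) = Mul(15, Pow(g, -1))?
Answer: Rational(678, 11) ≈ 61.636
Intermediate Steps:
Function('O')(D) = Add(-8, D) (Function('O')(D) = Add(-8, Mul(D, Add(2, Mul(-1, Mul(Add(D, D), Pow(Add(D, D), -1)))))) = Add(-8, Mul(D, Add(2, Mul(-1, Mul(Mul(2, D), Pow(Mul(2, D), -1)))))) = Add(-8, Mul(D, Add(2, Mul(-1, Mul(Mul(2, D), Mul(Rational(1, 2), Pow(D, -1))))))) = Add(-8, Mul(D, Add(2, Mul(-1, 1)))) = Add(-8, Mul(D, Add(2, -1))) = Add(-8, Mul(D, 1)) = Add(-8, D))
Add(Function('C')(-11), Mul(-1, Function('O')(-55))) = Add(Mul(15, Pow(-11, -1)), Mul(-1, Add(-8, -55))) = Add(Mul(15, Rational(-1, 11)), Mul(-1, -63)) = Add(Rational(-15, 11), 63) = Rational(678, 11)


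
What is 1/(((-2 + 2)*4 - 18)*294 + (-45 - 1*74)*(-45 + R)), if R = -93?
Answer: 1/11130 ≈ 8.9847e-5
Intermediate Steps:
1/(((-2 + 2)*4 - 18)*294 + (-45 - 1*74)*(-45 + R)) = 1/(((-2 + 2)*4 - 18)*294 + (-45 - 1*74)*(-45 - 93)) = 1/((0*4 - 18)*294 + (-45 - 74)*(-138)) = 1/((0 - 18)*294 - 119*(-138)) = 1/(-18*294 + 16422) = 1/(-5292 + 16422) = 1/11130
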